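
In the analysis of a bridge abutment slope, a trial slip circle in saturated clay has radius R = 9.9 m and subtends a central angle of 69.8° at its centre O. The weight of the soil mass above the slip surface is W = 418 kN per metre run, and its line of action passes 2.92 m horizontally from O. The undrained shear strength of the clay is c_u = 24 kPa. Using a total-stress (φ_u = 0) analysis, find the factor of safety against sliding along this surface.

FS = 2.35

Taking moments about the centre O, the resisting moment is provided by the undrained shear strength acting along the arc:
Arc length L_a = R·θ = 9.9·(69.8°·π/180) = 9.9·1.2182 = 12.06 m
M_R = c_u·L_a·R = 24·12.06·9.9 = 2865.6 kN·m/m
M_D = W·d = 418·2.92 = 1220.6 kN·m/m
FS = M_R / M_D = 2865.6 / 1220.6 = 2.348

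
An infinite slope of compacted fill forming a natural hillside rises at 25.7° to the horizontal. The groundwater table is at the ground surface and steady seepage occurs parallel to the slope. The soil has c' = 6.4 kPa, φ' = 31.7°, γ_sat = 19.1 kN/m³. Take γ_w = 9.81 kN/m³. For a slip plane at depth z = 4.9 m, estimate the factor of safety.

FS = 0.80

With seepage parallel to the slope and the water table at the surface, the effective normal stress on the slip plane uses the buoyant unit weight γ' = γ_sat − γ_w while the driving shear stress uses γ_sat:
FS = [c' + γ' z cos²β tanφ'] / [γ_sat z sinβ cosβ]
γ' = 19.1 − 9.81 = 9.29 kN/m³
Numerator = 6.4 + 9.29·4.9·cos²25.7°·tan31.7° = 6.4 + 9.29·4.9·0.8119·0.6176 = 29.227 kPa
Denominator = 19.1·4.9·sin25.7°·cos25.7° = 19.1·4.9·0.4337·0.9011 = 36.571 kPa
FS = 29.227 / 36.571 = 0.799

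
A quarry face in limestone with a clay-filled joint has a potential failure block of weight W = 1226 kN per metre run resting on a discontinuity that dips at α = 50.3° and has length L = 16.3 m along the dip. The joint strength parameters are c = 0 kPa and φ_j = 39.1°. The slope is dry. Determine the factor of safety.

Resolving the block weight along and normal to the plane and applying the Mohr–Coulomb strength on the joint:
N' = W cosα = 1226·cos50.3° = 783.1 kN/m
Driving force T = W sinα = 1226·sin50.3° = 943.3 kN/m
Resisting force R = c·L + N'·tanφ_j = 0·16.3 + 783.1·tan39.1° = 0.0 + 636.4 = 636.4 kN/m
FS = R / T = 636.4 / 943.3 = 0.675

FS = 0.67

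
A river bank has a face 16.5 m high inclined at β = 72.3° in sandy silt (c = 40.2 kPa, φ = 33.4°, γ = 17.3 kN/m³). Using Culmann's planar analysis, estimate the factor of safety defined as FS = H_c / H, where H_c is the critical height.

FS = 2.02

H_c = (4c/γ) · sinβ cosφ / [1 − cos(β − φ)]
    = (4·40.2/17.3) · sin72.3°·cos33.4° / [1 − cos38.9°]
    = 9.295 · 0.7953 / 0.2218 = 33.34 m
FS = H_c / H = 33.34 / 16.5 = 2.020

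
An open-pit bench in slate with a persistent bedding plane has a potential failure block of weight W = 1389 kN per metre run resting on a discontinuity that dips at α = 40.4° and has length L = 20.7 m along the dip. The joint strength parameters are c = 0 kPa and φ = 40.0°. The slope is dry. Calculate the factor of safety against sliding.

Resolving the block weight along and normal to the plane and applying the Mohr–Coulomb strength on the joint:
N' = W cosα = 1389·cos40.4° = 1057.8 kN/m
Driving force T = W sinα = 1389·sin40.4° = 900.2 kN/m
Resisting force R = c·L + N'·tanφ = 0·20.7 + 1057.8·tan40.0° = 0.0 + 887.6 = 887.6 kN/m
FS = R / T = 887.6 / 900.2 = 0.986

FS = 0.99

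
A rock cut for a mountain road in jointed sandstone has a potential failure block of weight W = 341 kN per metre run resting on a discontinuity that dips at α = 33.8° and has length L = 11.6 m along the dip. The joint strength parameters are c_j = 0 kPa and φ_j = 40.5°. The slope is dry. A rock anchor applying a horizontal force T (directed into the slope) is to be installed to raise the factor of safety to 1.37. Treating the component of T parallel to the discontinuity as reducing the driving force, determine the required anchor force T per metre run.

Resolving forces along and normal to the sliding plane, with the horizontal anchor force T adding T·sinα to the effective normal force and T·cosα acting up the plane against the driving force:
FS = [c_jL + (W cosα + T sinα) tanφ_j] / [W sinα − T cosα]
Without the anchor: N' = 283.4 kN/m, driving T_d = 189.7 kN/m, resisting R = 0·11.6 + 283.4·tan40.5° = 242.0 kN/m, FS = 1.28.
Setting FS = 1.37 and solving for T:
1.37·(189.7 − T cos33.8°) = 242.0 + T sin33.8°·tan40.5°
T·(sin33.8°·tan40.5° + 1.37·cos33.8°) = 1.37·189.7 − 242.0
T·(0.5563·0.8541 + 1.37·0.8310) = 259.9 − 242.0 = 17.9
T·1.6136 = 17.9
T = 11.1 kN/m

T = 11 kN/m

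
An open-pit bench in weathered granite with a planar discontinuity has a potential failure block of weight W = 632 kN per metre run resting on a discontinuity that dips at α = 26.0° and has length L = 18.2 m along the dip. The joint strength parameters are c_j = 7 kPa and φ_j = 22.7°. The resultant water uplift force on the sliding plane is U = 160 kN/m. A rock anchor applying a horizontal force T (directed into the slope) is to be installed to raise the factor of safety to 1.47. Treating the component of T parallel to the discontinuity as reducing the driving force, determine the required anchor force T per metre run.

Resolving forces along and normal to the sliding plane, with the horizontal anchor force T adding T·sinα to the effective normal force and T·cosα acting up the plane against the driving force:
FS = [c_jL + (W cosα − U + T sinα) tanφ_j] / [W sinα − T cosα]
Without the anchor: N' = 408.0 kN/m, driving T_d = 277.1 kN/m, resisting R = 7·18.2 + 408.0·tan22.7° = 298.1 kN/m, FS = 1.08.
Setting FS = 1.47 and solving for T:
1.47·(277.1 − T cos26.0°) = 298.1 + T sin26.0°·tan22.7°
T·(sin26.0°·tan22.7° + 1.47·cos26.0°) = 1.47·277.1 − 298.1
T·(0.4384·0.4183 + 1.47·0.8988) = 407.3 − 298.1 = 109.2
T·1.5046 = 109.2
T = 72.6 kN/m

T = 73 kN/m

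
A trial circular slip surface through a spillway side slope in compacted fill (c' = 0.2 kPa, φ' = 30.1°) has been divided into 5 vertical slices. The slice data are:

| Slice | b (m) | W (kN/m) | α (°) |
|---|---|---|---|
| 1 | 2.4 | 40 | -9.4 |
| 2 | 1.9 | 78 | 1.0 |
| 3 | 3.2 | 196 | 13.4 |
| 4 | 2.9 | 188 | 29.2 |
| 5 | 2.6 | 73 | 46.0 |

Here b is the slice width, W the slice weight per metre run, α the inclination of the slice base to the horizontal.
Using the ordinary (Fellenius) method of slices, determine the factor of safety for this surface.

Ordinary method of slices: FS = Σ[c'·Δl_i + (W_i cosα_i)·tanφ'] / Σ W_i sinα_i, with Δl_i = b_i / cosα_i.
Slice 1: Δl = 2.4/cos(-9.4°) = 2.433 m; N'_1 = 40·cos(-9.4°) = 39.5; c'Δl = 0.49; W sinα = -6.5
Slice 2: Δl = 1.9/cos1.0° = 1.900 m; N'_2 = 78·cos1.0° = 78.0; c'Δl = 0.38; W sinα = 1.4
Slice 3: Δl = 3.2/cos13.4° = 3.290 m; N'_3 = 196·cos13.4° = 190.7; c'Δl = 0.66; W sinα = 45.4
Slice 4: Δl = 2.9/cos29.2° = 3.322 m; N'_4 = 188·cos29.2° = 164.1; c'Δl = 0.66; W sinα = 91.7
Slice 5: Δl = 2.6/cos46.0° = 3.743 m; N'_5 = 73·cos46.0° = 50.7; c'Δl = 0.75; W sinα = 52.5
Σc'Δl = 2.9 kN/m; ΣN' = 522.9 kN/m; ΣW sinα = 184.5 kN/m
Resisting = 2.9 + 522.9·tan30.1° = 2.9 + 303.1 = 306.1 kN/m
FS = 306.1 / 184.5 = 1.659

FS = 1.66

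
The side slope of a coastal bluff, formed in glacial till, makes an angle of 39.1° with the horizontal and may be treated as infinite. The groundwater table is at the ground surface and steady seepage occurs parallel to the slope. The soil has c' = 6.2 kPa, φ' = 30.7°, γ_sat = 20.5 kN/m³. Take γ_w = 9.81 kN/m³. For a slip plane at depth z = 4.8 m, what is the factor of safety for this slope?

With seepage parallel to the slope and the water table at the surface, the effective normal stress on the slip plane uses the buoyant unit weight γ' = γ_sat − γ_w while the driving shear stress uses γ_sat:
FS = [c' + γ' z cos²β tanφ'] / [γ_sat z sinβ cosβ]
γ' = 20.5 − 9.81 = 10.69 kN/m³
Numerator = 6.2 + 10.69·4.8·cos²39.1°·tan30.7° = 6.2 + 10.69·4.8·0.6022·0.5938 = 24.549 kPa
Denominator = 20.5·4.8·sin39.1°·cos39.1° = 20.5·4.8·0.6307·0.7760 = 48.160 kPa
FS = 24.549 / 48.160 = 0.510

FS = 0.51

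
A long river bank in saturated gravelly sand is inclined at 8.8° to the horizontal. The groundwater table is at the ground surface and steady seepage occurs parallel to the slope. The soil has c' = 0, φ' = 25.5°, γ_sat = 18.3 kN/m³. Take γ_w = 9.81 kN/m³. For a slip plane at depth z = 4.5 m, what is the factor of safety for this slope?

With seepage parallel to the slope and the water table at the surface, the effective normal stress on the slip plane uses the buoyant unit weight γ' = γ_sat − γ_w while the driving shear stress uses γ_sat:
FS = [c' + γ' z cos²β tanφ'] / [γ_sat z sinβ cosβ]
(For c' = 0 this reduces to FS = (γ'/γ_sat)·tanφ'/tanβ.)
γ' = 18.3 − 9.81 = 8.49 kN/m³
Numerator = 0.0 + 8.49·4.5·cos²8.8°·tan25.5° = 0.0 + 8.49·4.5·0.9766·0.4770 = 17.796 kPa
Denominator = 18.3·4.5·sin8.8°·cos8.8° = 18.3·4.5·0.1530·0.9882 = 12.450 kPa
FS = 17.796 / 12.450 = 1.429

FS = 1.43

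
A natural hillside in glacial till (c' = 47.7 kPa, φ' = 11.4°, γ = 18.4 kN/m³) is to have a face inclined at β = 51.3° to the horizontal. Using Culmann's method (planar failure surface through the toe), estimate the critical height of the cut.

H_c = 34.07 m

Culmann's analysis gives the critical failure plane at α_cr = (β + φ')/2 = (51.3 + 11.4)/2 = 31.3°, and the critical height
H_c = (4c'/γ) · sinβ cosφ' / [1 − cos(β − φ')]
    = (4·47.7/18.4) · sin51.3°·cos11.4° / [1 − cos(39.9°)]
    = 10.370 · 0.7804·0.9803 / [1 − 0.7672]
    = 10.370 · 0.7650 / 0.2328
    = 34.07 m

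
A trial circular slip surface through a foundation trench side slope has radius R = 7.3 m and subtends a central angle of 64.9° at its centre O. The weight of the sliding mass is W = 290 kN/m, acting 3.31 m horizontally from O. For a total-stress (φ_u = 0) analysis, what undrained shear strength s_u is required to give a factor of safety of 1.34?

FS = s_u·L_a·R / (W·d), so s_u = FS·W·d / (L_a·R).
Arc length L_a = R·θ = 7.3·(64.9°·π/180) = 7.3·1.1327 = 8.27 m
s_u = 1.34·290·3.31 / (8.27·7.3) = 1286.3 / 60.36 = 21.31 kPa

s_u = 21.3 kPa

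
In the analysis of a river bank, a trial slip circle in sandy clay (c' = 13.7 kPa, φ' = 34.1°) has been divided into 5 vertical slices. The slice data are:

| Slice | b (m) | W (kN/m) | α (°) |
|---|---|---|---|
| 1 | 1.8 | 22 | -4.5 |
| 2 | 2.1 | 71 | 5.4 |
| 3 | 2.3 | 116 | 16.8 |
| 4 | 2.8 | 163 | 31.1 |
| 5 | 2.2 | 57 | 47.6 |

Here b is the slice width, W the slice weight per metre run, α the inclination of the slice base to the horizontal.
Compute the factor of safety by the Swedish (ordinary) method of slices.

Ordinary method of slices: FS = Σ[c'·Δl_i + (W_i cosα_i)·tanφ'] / Σ W_i sinα_i, with Δl_i = b_i / cosα_i.
Slice 1: Δl = 1.8/cos(-4.5°) = 1.806 m; N'_1 = 22·cos(-4.5°) = 21.9; c'Δl = 24.74; W sinα = -1.7
Slice 2: Δl = 2.1/cos5.4° = 2.109 m; N'_2 = 71·cos5.4° = 70.7; c'Δl = 28.90; W sinα = 6.7
Slice 3: Δl = 2.3/cos16.8° = 2.403 m; N'_3 = 116·cos16.8° = 111.0; c'Δl = 32.91; W sinα = 33.5
Slice 4: Δl = 2.8/cos31.1° = 3.270 m; N'_4 = 163·cos31.1° = 139.6; c'Δl = 44.80; W sinα = 84.2
Slice 5: Δl = 2.2/cos47.6° = 3.263 m; N'_5 = 57·cos47.6° = 38.4; c'Δl = 44.70; W sinα = 42.1
Σc'Δl = 176.0 kN/m; ΣN' = 381.7 kN/m; ΣW sinα = 164.8 kN/m
Resisting = 176.0 + 381.7·tan34.1° = 176.0 + 258.4 = 434.5 kN/m
FS = 434.5 / 164.8 = 2.637

FS = 2.64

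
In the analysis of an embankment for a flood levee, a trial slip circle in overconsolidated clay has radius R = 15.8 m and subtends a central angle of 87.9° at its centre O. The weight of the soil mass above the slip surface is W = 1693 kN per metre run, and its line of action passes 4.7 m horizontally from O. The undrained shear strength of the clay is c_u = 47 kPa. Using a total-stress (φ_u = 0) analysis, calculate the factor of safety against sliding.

Taking moments about the centre O, the resisting moment is provided by the undrained shear strength acting along the arc:
Arc length L_a = R·θ = 15.8·(87.9°·π/180) = 15.8·1.5341 = 24.24 m
M_R = c_u·L_a·R = 47·24.24·15.8 = 18000.2 kN·m/m
M_D = W·d = 1693·4.7 = 7957.1 kN·m/m
FS = M_R / M_D = 18000.2 / 7957.1 = 2.262

FS = 2.26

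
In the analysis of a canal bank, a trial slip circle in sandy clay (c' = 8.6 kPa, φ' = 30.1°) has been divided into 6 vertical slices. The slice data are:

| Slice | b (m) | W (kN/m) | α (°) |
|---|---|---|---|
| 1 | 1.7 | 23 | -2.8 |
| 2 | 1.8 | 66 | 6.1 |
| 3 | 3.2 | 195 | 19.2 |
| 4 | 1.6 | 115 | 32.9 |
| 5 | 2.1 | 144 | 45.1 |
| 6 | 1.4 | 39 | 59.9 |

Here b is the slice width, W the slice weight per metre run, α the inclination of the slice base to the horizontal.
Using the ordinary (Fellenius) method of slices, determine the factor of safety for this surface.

FS = 1.53

Ordinary method of slices: FS = Σ[c'·Δl_i + (W_i cosα_i)·tanφ'] / Σ W_i sinα_i, with Δl_i = b_i / cosα_i.
Slice 1: Δl = 1.7/cos(-2.8°) = 1.702 m; N'_1 = 23·cos(-2.8°) = 23.0; c'Δl = 14.64; W sinα = -1.1
Slice 2: Δl = 1.8/cos6.1° = 1.810 m; N'_2 = 66·cos6.1° = 65.6; c'Δl = 15.57; W sinα = 7.0
Slice 3: Δl = 3.2/cos19.2° = 3.388 m; N'_3 = 195·cos19.2° = 184.2; c'Δl = 29.14; W sinα = 64.1
Slice 4: Δl = 1.6/cos32.9° = 1.906 m; N'_4 = 115·cos32.9° = 96.6; c'Δl = 16.39; W sinα = 62.5
Slice 5: Δl = 2.1/cos45.1° = 2.975 m; N'_5 = 144·cos45.1° = 101.6; c'Δl = 25.59; W sinα = 102.0
Slice 6: Δl = 1.4/cos59.9° = 2.792 m; N'_6 = 39·cos59.9° = 19.6; c'Δl = 24.01; W sinα = 33.7
Σc'Δl = 125.3 kN/m; ΣN' = 490.5 kN/m; ΣW sinα = 268.2 kN/m
Resisting = 125.3 + 490.5·tan30.1° = 125.3 + 284.3 = 409.7 kN/m
FS = 409.7 / 268.2 = 1.527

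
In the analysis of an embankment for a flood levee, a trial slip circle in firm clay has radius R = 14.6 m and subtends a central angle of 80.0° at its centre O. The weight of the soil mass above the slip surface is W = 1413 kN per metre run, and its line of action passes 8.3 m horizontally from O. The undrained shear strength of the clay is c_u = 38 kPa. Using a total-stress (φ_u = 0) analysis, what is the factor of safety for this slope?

Taking moments about the centre O, the resisting moment is provided by the undrained shear strength acting along the arc:
Arc length L_a = R·θ = 14.6·(80.0°·π/180) = 14.6·1.3963 = 20.39 m
M_R = c_u·L_a·R = 38·20.39·14.6 = 11309.8 kN·m/m
M_D = W·d = 1413·8.3 = 11727.9 kN·m/m
FS = M_R / M_D = 11309.8 / 11727.9 = 0.964

FS = 0.96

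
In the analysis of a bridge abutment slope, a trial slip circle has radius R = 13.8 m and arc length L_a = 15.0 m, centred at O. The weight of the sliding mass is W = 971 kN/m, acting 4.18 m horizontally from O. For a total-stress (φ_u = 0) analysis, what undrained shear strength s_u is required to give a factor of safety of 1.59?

s_u = 31.2 kPa

FS = s_u·L_a·R / (W·d), so s_u = FS·W·d / (L_a·R).
s_u = 1.59·971·4.18 / (15.00·13.8) = 6453.5 / 207.00 = 31.18 kPa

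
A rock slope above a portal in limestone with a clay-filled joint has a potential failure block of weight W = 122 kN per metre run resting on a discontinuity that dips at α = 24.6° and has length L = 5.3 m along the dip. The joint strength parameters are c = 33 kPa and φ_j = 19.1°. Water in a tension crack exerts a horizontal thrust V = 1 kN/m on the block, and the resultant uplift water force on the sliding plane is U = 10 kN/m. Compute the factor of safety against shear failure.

Resolving the block weight along and normal to the plane and applying the Mohr–Coulomb strength on the joint:
N' = W cosα − U − V sinα = 122·cos24.6° − 10 − 1·sin24.6° = 100.5 kN/m
Driving force T = W sinα + V cosα = 122·sin24.6° + 1·cos24.6° = 51.7 kN/m
Resisting force R = c·L + N'·tanφ_j = 33·5.3 + 100.5·tan19.1° = 174.9 + 34.8 = 209.7 kN/m
FS = R / T = 209.7 / 51.7 = 4.057

FS = 4.06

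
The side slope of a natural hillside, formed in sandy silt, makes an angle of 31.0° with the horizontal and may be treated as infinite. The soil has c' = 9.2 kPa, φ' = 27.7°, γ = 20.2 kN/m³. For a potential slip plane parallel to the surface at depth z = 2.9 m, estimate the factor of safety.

For an infinite slope with a slip plane parallel to the surface (no pore pressure): FS = [c' + γz cos²β tanφ'] / [γz sinβ cosβ].
γz = 20.2·2.9 = 58.58 kN/m²
Numerator = 9.2 + 58.58·cos²31.0°·tan27.7° = 9.2 + 58.58·0.7347·0.5250 = 31.797 kPa
Denominator = 58.58·sin31.0°·cos31.0° = 58.58·0.5150·0.8572 = 25.862 kPa
FS = 31.797 / 25.862 = 1.230

FS = 1.23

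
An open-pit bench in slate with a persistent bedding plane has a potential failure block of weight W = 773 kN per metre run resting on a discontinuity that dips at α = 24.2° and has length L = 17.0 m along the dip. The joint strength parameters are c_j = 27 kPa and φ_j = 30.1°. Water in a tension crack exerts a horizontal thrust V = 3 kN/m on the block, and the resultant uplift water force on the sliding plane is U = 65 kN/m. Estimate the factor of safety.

Resolving the block weight along and normal to the plane and applying the Mohr–Coulomb strength on the joint:
N' = W cosα − U − V sinα = 773·cos24.2° − 65 − 3·sin24.2° = 638.8 kN/m
Driving force T = W sinα + V cosα = 773·sin24.2° + 3·cos24.2° = 319.6 kN/m
Resisting force R = c_j·L + N'·tanφ_j = 27·17.0 + 638.8·tan30.1° = 459.0 + 370.3 = 829.3 kN/m
FS = R / T = 829.3 / 319.6 = 2.595

FS = 2.59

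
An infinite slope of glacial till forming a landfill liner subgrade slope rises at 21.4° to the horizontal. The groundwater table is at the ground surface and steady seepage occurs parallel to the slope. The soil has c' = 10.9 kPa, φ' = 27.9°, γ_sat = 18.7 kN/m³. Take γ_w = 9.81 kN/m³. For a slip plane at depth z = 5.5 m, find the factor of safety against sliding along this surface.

With seepage parallel to the slope and the water table at the surface, the effective normal stress on the slip plane uses the buoyant unit weight γ' = γ_sat − γ_w while the driving shear stress uses γ_sat:
FS = [c' + γ' z cos²β tanφ'] / [γ_sat z sinβ cosβ]
γ' = 18.7 − 9.81 = 8.89 kN/m³
Numerator = 10.9 + 8.89·5.5·cos²21.4°·tan27.9° = 10.9 + 8.89·5.5·0.8669·0.5295 = 33.342 kPa
Denominator = 18.7·5.5·sin21.4°·cos21.4° = 18.7·5.5·0.3649·0.9311 = 34.940 kPa
FS = 33.342 / 34.940 = 0.954

FS = 0.95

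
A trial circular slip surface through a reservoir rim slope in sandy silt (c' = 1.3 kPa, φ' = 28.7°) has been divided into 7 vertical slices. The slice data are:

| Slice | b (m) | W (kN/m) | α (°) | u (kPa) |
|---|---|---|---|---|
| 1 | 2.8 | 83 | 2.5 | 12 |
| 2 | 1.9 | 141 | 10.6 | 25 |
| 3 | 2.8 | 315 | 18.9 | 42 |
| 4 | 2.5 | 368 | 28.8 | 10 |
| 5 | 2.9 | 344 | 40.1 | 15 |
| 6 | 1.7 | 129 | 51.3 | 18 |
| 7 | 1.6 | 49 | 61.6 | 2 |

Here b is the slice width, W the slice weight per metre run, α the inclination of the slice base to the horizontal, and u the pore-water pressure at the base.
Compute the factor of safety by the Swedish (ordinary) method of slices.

Ordinary method of slices: FS = Σ[c'·Δl_i + (W_i cosα_i − u_i·Δl_i)·tanφ'] / Σ W_i sinα_i, with Δl_i = b_i / cosα_i.
Slice 1: Δl = 2.8/cos2.5° = 2.803 m; N'_1 = 83·cos2.5° − 12·2.803 = 49.3; c'Δl = 3.64; W sinα = 3.6
Slice 2: Δl = 1.9/cos10.6° = 1.933 m; N'_2 = 141·cos10.6° − 25·1.933 = 90.3; c'Δl = 2.51; W sinα = 25.9
Slice 3: Δl = 2.8/cos18.9° = 2.960 m; N'_3 = 315·cos18.9° − 42·2.960 = 173.7; c'Δl = 3.85; W sinα = 102.0
Slice 4: Δl = 2.5/cos28.8° = 2.853 m; N'_4 = 368·cos28.8° − 10·2.853 = 294.0; c'Δl = 3.71; W sinα = 177.3
Slice 5: Δl = 2.9/cos40.1° = 3.791 m; N'_5 = 344·cos40.1° − 15·3.791 = 206.3; c'Δl = 4.93; W sinα = 221.6
Slice 6: Δl = 1.7/cos51.3° = 2.719 m; N'_6 = 129·cos51.3° − 18·2.719 = 31.7; c'Δl = 3.53; W sinα = 100.7
Slice 7: Δl = 1.6/cos61.6° = 3.364 m; N'_7 = 49·cos61.6° − 2·3.364 = 16.6; c'Δl = 4.37; W sinα = 43.1
Σc'Δl = 26.5 kN/m; ΣN' = 861.8 kN/m; ΣW sinα = 674.2 kN/m
Resisting = 26.5 + 861.8·tan28.7° = 26.5 + 471.8 = 498.4 kN/m
FS = 498.4 / 674.2 = 0.739

FS = 0.74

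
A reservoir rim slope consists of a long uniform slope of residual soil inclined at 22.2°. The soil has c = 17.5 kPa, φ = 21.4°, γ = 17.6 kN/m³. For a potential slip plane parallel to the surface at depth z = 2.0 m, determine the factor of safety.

For an infinite slope with a slip plane parallel to the surface (no pore pressure): FS = [c + γz cos²β tanφ] / [γz sinβ cosβ].
γz = 17.6·2.0 = 35.20 kN/m²
Numerator = 17.5 + 35.20·cos²22.2°·tan21.4° = 17.5 + 35.20·0.8572·0.3919 = 29.325 kPa
Denominator = 35.20·sin22.2°·cos22.2° = 35.20·0.3778·0.9259 = 12.314 kPa
FS = 29.325 / 12.314 = 2.381

FS = 2.38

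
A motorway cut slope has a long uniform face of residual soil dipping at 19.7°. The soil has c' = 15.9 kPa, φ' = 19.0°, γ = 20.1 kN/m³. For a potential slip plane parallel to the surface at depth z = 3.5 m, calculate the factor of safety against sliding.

For an infinite slope with a slip plane parallel to the surface (no pore pressure): FS = [c' + γz cos²β tanφ'] / [γz sinβ cosβ].
γz = 20.1·3.5 = 70.35 kN/m²
Numerator = 15.9 + 70.35·cos²19.7°·tan19.0° = 15.9 + 70.35·0.8864·0.3443 = 37.371 kPa
Denominator = 70.35·sin19.7°·cos19.7° = 70.35·0.3371·0.9415 = 22.327 kPa
FS = 37.371 / 22.327 = 1.674

FS = 1.67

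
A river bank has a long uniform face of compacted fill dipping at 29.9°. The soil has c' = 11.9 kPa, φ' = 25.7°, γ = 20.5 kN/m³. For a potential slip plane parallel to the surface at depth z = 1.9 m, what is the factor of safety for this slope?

For an infinite slope with a slip plane parallel to the surface (no pore pressure): FS = [c' + γz cos²β tanφ'] / [γz sinβ cosβ].
γz = 20.5·1.9 = 38.95 kN/m²
Numerator = 11.9 + 38.95·cos²29.9°·tan25.7° = 11.9 + 38.95·0.7515·0.4813 = 25.987 kPa
Denominator = 38.95·sin29.9°·cos29.9° = 38.95·0.4985·0.8669 = 16.832 kPa
FS = 25.987 / 16.832 = 1.544

FS = 1.54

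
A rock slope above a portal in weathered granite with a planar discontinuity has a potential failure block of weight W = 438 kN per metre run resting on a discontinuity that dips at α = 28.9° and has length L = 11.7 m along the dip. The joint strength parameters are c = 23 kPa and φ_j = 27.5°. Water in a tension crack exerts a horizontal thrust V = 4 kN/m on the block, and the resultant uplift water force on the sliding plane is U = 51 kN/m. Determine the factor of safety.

Resolving the block weight along and normal to the plane and applying the Mohr–Coulomb strength on the joint:
N' = W cosα − U − V sinα = 438·cos28.9° − 51 − 4·sin28.9° = 330.5 kN/m
Driving force T = W sinα + V cosα = 438·sin28.9° + 4·cos28.9° = 215.2 kN/m
Resisting force R = c·L + N'·tanφ_j = 23·11.7 + 330.5·tan27.5° = 269.1 + 172.1 = 441.2 kN/m
FS = R / T = 441.2 / 215.2 = 2.050

FS = 2.05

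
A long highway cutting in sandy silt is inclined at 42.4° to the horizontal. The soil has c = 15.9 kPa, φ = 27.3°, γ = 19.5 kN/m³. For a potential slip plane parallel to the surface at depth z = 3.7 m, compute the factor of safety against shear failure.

FS = 1.01

For an infinite slope with a slip plane parallel to the surface (no pore pressure): FS = [c + γz cos²β tanφ] / [γz sinβ cosβ].
γz = 19.5·3.7 = 72.15 kN/m²
Numerator = 15.9 + 72.15·cos²42.4°·tan27.3° = 15.9 + 72.15·0.5453·0.5161 = 36.207 kPa
Denominator = 72.15·sin42.4°·cos42.4° = 72.15·0.6743·0.7385 = 35.927 kPa
FS = 36.207 / 35.927 = 1.008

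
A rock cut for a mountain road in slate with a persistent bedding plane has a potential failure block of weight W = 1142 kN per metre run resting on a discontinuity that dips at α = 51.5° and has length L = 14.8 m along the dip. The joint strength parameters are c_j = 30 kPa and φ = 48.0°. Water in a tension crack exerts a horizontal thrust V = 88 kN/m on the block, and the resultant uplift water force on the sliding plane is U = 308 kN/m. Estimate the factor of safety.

Resolving the block weight along and normal to the plane and applying the Mohr–Coulomb strength on the joint:
N' = W cosα − U − V sinα = 1142·cos51.5° − 308 − 88·sin51.5° = 334.0 kN/m
Driving force T = W sinα + V cosα = 1142·sin51.5° + 88·cos51.5° = 948.5 kN/m
Resisting force R = c_j·L + N'·tanφ = 30·14.8 + 334.0·tan48.0° = 444.0 + 371.0 = 815.0 kN/m
FS = R / T = 815.0 / 948.5 = 0.859

FS = 0.86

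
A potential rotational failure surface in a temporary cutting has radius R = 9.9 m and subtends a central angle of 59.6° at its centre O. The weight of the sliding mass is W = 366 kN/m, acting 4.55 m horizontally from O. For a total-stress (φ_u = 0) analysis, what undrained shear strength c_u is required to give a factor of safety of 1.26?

c_u = 20.6 kPa

FS = c_u·L_a·R / (W·d), so c_u = FS·W·d / (L_a·R).
Arc length L_a = R·θ = 9.9·(59.6°·π/180) = 9.9·1.0402 = 10.30 m
c_u = 1.26·366·4.55 / (10.30·9.9) = 2098.3 / 101.95 = 20.58 kPa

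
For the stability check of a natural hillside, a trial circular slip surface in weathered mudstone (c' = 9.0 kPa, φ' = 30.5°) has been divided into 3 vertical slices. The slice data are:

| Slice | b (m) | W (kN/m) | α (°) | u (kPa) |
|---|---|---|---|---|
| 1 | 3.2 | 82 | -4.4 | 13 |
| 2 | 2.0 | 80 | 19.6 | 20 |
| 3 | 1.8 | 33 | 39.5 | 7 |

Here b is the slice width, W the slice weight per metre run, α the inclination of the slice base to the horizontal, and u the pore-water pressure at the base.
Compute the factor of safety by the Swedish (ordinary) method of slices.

FS = 2.82

Ordinary method of slices: FS = Σ[c'·Δl_i + (W_i cosα_i − u_i·Δl_i)·tanφ'] / Σ W_i sinα_i, with Δl_i = b_i / cosα_i.
Slice 1: Δl = 3.2/cos(-4.4°) = 3.209 m; N'_1 = 82·cos(-4.4°) − 13·3.209 = 40.0; c'Δl = 28.89; W sinα = -6.3
Slice 2: Δl = 2.0/cos19.6° = 2.123 m; N'_2 = 80·cos19.6° − 20·2.123 = 32.9; c'Δl = 19.11; W sinα = 26.8
Slice 3: Δl = 1.8/cos39.5° = 2.333 m; N'_3 = 33·cos39.5° − 7·2.333 = 9.1; c'Δl = 20.99; W sinα = 21.0
Σc'Δl = 69.0 kN/m; ΣN' = 82.1 kN/m; ΣW sinα = 41.5 kN/m
Resisting = 69.0 + 82.1·tan30.5° = 69.0 + 48.3 = 117.3 kN/m
FS = 117.3 / 41.5 = 2.825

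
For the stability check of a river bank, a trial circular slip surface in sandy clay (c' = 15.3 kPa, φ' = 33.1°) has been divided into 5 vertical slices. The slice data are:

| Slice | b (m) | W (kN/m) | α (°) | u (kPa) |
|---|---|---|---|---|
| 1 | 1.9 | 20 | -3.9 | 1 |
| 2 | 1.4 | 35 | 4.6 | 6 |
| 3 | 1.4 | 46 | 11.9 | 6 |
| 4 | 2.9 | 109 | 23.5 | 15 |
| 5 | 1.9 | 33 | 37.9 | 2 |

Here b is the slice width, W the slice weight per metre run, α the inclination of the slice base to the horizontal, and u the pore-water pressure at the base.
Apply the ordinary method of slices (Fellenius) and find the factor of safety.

Ordinary method of slices: FS = Σ[c'·Δl_i + (W_i cosα_i − u_i·Δl_i)·tanφ'] / Σ W_i sinα_i, with Δl_i = b_i / cosα_i.
Slice 1: Δl = 1.9/cos(-3.9°) = 1.904 m; N'_1 = 20·cos(-3.9°) − 1·1.904 = 18.0; c'Δl = 29.14; W sinα = -1.4
Slice 2: Δl = 1.4/cos4.6° = 1.405 m; N'_2 = 35·cos4.6° − 6·1.405 = 26.5; c'Δl = 21.49; W sinα = 2.8
Slice 3: Δl = 1.4/cos11.9° = 1.431 m; N'_3 = 46·cos11.9° − 6·1.431 = 36.4; c'Δl = 21.89; W sinα = 9.5
Slice 4: Δl = 2.9/cos23.5° = 3.162 m; N'_4 = 109·cos23.5° − 15·3.162 = 52.5; c'Δl = 48.38; W sinα = 43.5
Slice 5: Δl = 1.9/cos37.9° = 2.408 m; N'_5 = 33·cos37.9° − 2·2.408 = 21.2; c'Δl = 36.84; W sinα = 20.3
Σc'Δl = 157.7 kN/m; ΣN' = 154.7 kN/m; ΣW sinα = 74.7 kN/m
Resisting = 157.7 + 154.7·tan33.1° = 157.7 + 100.8 = 258.6 kN/m
FS = 258.6 / 74.7 = 3.463

FS = 3.46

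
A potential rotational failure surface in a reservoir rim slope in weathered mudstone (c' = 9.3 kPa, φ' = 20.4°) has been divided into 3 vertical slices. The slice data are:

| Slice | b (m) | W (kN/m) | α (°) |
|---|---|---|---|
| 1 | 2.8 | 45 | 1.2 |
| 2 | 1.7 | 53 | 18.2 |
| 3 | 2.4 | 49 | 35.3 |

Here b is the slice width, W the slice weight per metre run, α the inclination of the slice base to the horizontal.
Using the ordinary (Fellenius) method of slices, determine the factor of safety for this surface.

Ordinary method of slices: FS = Σ[c'·Δl_i + (W_i cosα_i)·tanφ'] / Σ W_i sinα_i, with Δl_i = b_i / cosα_i.
Slice 1: Δl = 2.8/cos1.2° = 2.801 m; N'_1 = 45·cos1.2° = 45.0; c'Δl = 26.05; W sinα = 0.9
Slice 2: Δl = 1.7/cos18.2° = 1.790 m; N'_2 = 53·cos18.2° = 50.3; c'Δl = 16.64; W sinα = 16.6
Slice 3: Δl = 2.4/cos35.3° = 2.941 m; N'_3 = 49·cos35.3° = 40.0; c'Δl = 27.35; W sinα = 28.3
Σc'Δl = 70.0 kN/m; ΣN' = 135.3 kN/m; ΣW sinα = 45.8 kN/m
Resisting = 70.0 + 135.3·tan20.4° = 70.0 + 50.3 = 120.4 kN/m
FS = 120.4 / 45.8 = 2.627

FS = 2.63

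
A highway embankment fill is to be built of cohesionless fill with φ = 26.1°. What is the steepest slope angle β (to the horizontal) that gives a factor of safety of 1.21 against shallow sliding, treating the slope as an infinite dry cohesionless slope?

β = 22.0°

For an infinite dry cohesionless slope FS = tanφ/tanβ, so tanβ = tanφ / FS.
tanβ = tan26.1° / 1.21 = 0.4899 / 1.21 = 0.4049
β = arctan(0.4049) = 22.04°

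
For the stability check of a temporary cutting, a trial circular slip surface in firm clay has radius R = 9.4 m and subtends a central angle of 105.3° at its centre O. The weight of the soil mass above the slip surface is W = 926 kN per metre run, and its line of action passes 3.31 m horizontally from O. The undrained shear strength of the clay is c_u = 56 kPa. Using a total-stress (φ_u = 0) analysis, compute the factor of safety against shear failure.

Taking moments about the centre O, the resisting moment is provided by the undrained shear strength acting along the arc:
Arc length L_a = R·θ = 9.4·(105.3°·π/180) = 9.4·1.8378 = 17.28 m
M_R = c_u·L_a·R = 56·17.28·9.4 = 9093.9 kN·m/m
M_D = W·d = 926·3.31 = 3065.1 kN·m/m
FS = M_R / M_D = 9093.9 / 3065.1 = 2.967

FS = 2.97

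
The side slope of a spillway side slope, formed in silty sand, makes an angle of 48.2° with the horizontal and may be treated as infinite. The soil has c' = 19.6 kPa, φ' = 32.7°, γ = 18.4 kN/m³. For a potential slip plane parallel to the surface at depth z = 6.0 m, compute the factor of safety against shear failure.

For an infinite slope with a slip plane parallel to the surface (no pore pressure): FS = [c' + γz cos²β tanφ'] / [γz sinβ cosβ].
γz = 18.4·6.0 = 110.40 kN/m²
Numerator = 19.6 + 110.40·cos²48.2°·tan32.7° = 19.6 + 110.40·0.4443·0.6420 = 51.088 kPa
Denominator = 110.40·sin48.2°·cos48.2° = 110.40·0.7455·0.6665 = 54.856 kPa
FS = 51.088 / 54.856 = 0.931

FS = 0.93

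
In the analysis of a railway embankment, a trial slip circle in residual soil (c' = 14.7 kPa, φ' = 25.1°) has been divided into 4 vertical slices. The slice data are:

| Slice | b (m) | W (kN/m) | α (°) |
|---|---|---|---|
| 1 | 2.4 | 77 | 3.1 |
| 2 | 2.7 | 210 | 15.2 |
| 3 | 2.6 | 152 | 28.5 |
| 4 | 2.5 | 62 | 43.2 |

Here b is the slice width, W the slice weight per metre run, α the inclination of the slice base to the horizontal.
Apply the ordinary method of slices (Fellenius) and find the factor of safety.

Ordinary method of slices: FS = Σ[c'·Δl_i + (W_i cosα_i)·tanφ'] / Σ W_i sinα_i, with Δl_i = b_i / cosα_i.
Slice 1: Δl = 2.4/cos3.1° = 2.404 m; N'_1 = 77·cos3.1° = 76.9; c'Δl = 35.33; W sinα = 4.2
Slice 2: Δl = 2.7/cos15.2° = 2.798 m; N'_2 = 210·cos15.2° = 202.7; c'Δl = 41.13; W sinα = 55.1
Slice 3: Δl = 2.6/cos28.5° = 2.959 m; N'_3 = 152·cos28.5° = 133.6; c'Δl = 43.49; W sinα = 72.5
Slice 4: Δl = 2.5/cos43.2° = 3.430 m; N'_4 = 62·cos43.2° = 45.2; c'Δl = 50.41; W sinα = 42.4
Σc'Δl = 170.4 kN/m; ΣN' = 458.3 kN/m; ΣW sinα = 174.2 kN/m
Resisting = 170.4 + 458.3·tan25.1° = 170.4 + 214.7 = 385.1 kN/m
FS = 385.1 / 174.2 = 2.211

FS = 2.21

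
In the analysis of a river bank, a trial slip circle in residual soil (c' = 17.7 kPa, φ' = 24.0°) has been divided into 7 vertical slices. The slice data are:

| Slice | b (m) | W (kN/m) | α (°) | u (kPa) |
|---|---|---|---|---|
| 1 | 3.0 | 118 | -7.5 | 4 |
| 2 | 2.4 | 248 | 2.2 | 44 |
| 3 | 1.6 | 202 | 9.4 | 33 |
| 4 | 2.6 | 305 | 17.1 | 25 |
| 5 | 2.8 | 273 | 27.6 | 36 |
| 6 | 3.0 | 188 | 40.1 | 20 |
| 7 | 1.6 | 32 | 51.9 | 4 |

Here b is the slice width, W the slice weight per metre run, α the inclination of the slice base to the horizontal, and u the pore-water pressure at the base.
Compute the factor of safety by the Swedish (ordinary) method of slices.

FS = 1.82

Ordinary method of slices: FS = Σ[c'·Δl_i + (W_i cosα_i − u_i·Δl_i)·tanφ'] / Σ W_i sinα_i, with Δl_i = b_i / cosα_i.
Slice 1: Δl = 3.0/cos(-7.5°) = 3.026 m; N'_1 = 118·cos(-7.5°) − 4·3.026 = 104.9; c'Δl = 53.56; W sinα = -15.4
Slice 2: Δl = 2.4/cos2.2° = 2.402 m; N'_2 = 248·cos2.2° − 44·2.402 = 142.1; c'Δl = 42.51; W sinα = 9.5
Slice 3: Δl = 1.6/cos9.4° = 1.622 m; N'_3 = 202·cos9.4° − 33·1.622 = 145.8; c'Δl = 28.71; W sinα = 33.0
Slice 4: Δl = 2.6/cos17.1° = 2.720 m; N'_4 = 305·cos17.1° − 25·2.720 = 223.5; c'Δl = 48.15; W sinα = 89.7
Slice 5: Δl = 2.8/cos27.6° = 3.160 m; N'_5 = 273·cos27.6° − 36·3.160 = 128.2; c'Δl = 55.92; W sinα = 126.5
Slice 6: Δl = 3.0/cos40.1° = 3.922 m; N'_6 = 188·cos40.1° − 20·3.922 = 65.4; c'Δl = 69.42; W sinα = 121.1
Slice 7: Δl = 1.6/cos51.9° = 2.593 m; N'_7 = 32·cos51.9° − 4·2.593 = 9.4; c'Δl = 45.90; W sinα = 25.2
Σc'Δl = 344.2 kN/m; ΣN' = 819.2 kN/m; ΣW sinα = 389.5 kN/m
Resisting = 344.2 + 819.2·tan24.0° = 344.2 + 364.7 = 708.9 kN/m
FS = 708.9 / 389.5 = 1.820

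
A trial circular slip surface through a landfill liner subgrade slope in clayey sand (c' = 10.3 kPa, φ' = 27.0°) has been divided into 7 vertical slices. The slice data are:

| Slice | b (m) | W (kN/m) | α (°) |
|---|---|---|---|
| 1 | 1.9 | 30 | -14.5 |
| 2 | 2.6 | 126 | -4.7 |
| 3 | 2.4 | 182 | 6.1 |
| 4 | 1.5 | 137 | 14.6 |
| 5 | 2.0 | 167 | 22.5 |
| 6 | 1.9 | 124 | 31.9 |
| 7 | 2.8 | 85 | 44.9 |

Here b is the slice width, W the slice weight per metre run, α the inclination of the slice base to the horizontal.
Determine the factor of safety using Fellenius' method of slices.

Ordinary method of slices: FS = Σ[c'·Δl_i + (W_i cosα_i)·tanφ'] / Σ W_i sinα_i, with Δl_i = b_i / cosα_i.
Slice 1: Δl = 1.9/cos(-14.5°) = 1.963 m; N'_1 = 30·cos(-14.5°) = 29.0; c'Δl = 20.21; W sinα = -7.5
Slice 2: Δl = 2.6/cos(-4.7°) = 2.609 m; N'_2 = 126·cos(-4.7°) = 125.6; c'Δl = 26.87; W sinα = -10.3
Slice 3: Δl = 2.4/cos6.1° = 2.414 m; N'_3 = 182·cos6.1° = 181.0; c'Δl = 24.86; W sinα = 19.3
Slice 4: Δl = 1.5/cos14.6° = 1.550 m; N'_4 = 137·cos14.6° = 132.6; c'Δl = 15.97; W sinα = 34.5
Slice 5: Δl = 2.0/cos22.5° = 2.165 m; N'_5 = 167·cos22.5° = 154.3; c'Δl = 22.30; W sinα = 63.9
Slice 6: Δl = 1.9/cos31.9° = 2.238 m; N'_6 = 124·cos31.9° = 105.3; c'Δl = 23.05; W sinα = 65.5
Slice 7: Δl = 2.8/cos44.9° = 3.953 m; N'_7 = 85·cos44.9° = 60.2; c'Δl = 40.71; W sinα = 60.0
Σc'Δl = 174.0 kN/m; ΣN' = 787.9 kN/m; ΣW sinα = 225.5 kN/m
Resisting = 174.0 + 787.9·tan27.0° = 174.0 + 401.5 = 575.4 kN/m
FS = 575.4 / 225.5 = 2.552

FS = 2.55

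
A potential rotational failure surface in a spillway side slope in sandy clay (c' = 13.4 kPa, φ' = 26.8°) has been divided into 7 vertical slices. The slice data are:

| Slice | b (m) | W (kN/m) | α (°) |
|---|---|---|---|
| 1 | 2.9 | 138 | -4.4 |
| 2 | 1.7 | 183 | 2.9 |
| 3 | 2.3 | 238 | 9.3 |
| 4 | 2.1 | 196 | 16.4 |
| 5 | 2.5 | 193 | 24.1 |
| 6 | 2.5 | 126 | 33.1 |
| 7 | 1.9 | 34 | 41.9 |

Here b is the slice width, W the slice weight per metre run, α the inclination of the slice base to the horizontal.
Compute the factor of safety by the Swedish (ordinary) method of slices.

FS = 2.91

Ordinary method of slices: FS = Σ[c'·Δl_i + (W_i cosα_i)·tanφ'] / Σ W_i sinα_i, with Δl_i = b_i / cosα_i.
Slice 1: Δl = 2.9/cos(-4.4°) = 2.909 m; N'_1 = 138·cos(-4.4°) = 137.6; c'Δl = 38.97; W sinα = -10.6
Slice 2: Δl = 1.7/cos2.9° = 1.702 m; N'_2 = 183·cos2.9° = 182.8; c'Δl = 22.81; W sinα = 9.3
Slice 3: Δl = 2.3/cos9.3° = 2.331 m; N'_3 = 238·cos9.3° = 234.9; c'Δl = 31.23; W sinα = 38.5
Slice 4: Δl = 2.1/cos16.4° = 2.189 m; N'_4 = 196·cos16.4° = 188.0; c'Δl = 29.33; W sinα = 55.3
Slice 5: Δl = 2.5/cos24.1° = 2.739 m; N'_5 = 193·cos24.1° = 176.2; c'Δl = 36.70; W sinα = 78.8
Slice 6: Δl = 2.5/cos33.1° = 2.984 m; N'_6 = 126·cos33.1° = 105.6; c'Δl = 39.99; W sinα = 68.8
Slice 7: Δl = 1.9/cos41.9° = 2.553 m; N'_7 = 34·cos41.9° = 25.3; c'Δl = 34.21; W sinα = 22.7
Σc'Δl = 233.2 kN/m; ΣN' = 1050.3 kN/m; ΣW sinα = 262.8 kN/m
Resisting = 233.2 + 1050.3·tan26.8° = 233.2 + 530.5 = 763.8 kN/m
FS = 763.8 / 262.8 = 2.906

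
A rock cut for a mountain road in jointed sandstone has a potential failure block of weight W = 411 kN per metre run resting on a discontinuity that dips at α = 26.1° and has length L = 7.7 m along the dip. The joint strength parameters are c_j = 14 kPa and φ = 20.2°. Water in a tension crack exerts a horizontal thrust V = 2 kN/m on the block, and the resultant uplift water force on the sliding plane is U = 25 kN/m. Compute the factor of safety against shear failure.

Resolving the block weight along and normal to the plane and applying the Mohr–Coulomb strength on the joint:
N' = W cosα − U − V sinα = 411·cos26.1° − 25 − 2·sin26.1° = 343.2 kN/m
Driving force T = W sinα + V cosα = 411·sin26.1° + 2·cos26.1° = 182.6 kN/m
Resisting force R = c_j·L + N'·tanφ = 14·7.7 + 343.2·tan20.2° = 107.8 + 126.3 = 234.1 kN/m
FS = R / T = 234.1 / 182.6 = 1.282

FS = 1.28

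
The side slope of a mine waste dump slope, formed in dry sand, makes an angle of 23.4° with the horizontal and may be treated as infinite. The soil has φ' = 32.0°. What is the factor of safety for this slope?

For a dry cohesionless infinite slope the factor of safety is FS = tanφ' / tanβ.
FS = tan32.0° / tan23.4° = 0.6249 / 0.4327 = 1.444

FS = 1.44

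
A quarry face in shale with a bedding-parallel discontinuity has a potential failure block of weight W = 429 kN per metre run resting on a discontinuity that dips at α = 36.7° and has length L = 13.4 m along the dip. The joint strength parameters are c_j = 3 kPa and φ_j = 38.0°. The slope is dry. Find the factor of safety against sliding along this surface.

Resolving the block weight along and normal to the plane and applying the Mohr–Coulomb strength on the joint:
N' = W cosα = 429·cos36.7° = 344.0 kN/m
Driving force T = W sinα = 429·sin36.7° = 256.4 kN/m
Resisting force R = c_j·L + N'·tanφ_j = 3·13.4 + 344.0·tan38.0° = 40.2 + 268.7 = 308.9 kN/m
FS = R / T = 308.9 / 256.4 = 1.205

FS = 1.20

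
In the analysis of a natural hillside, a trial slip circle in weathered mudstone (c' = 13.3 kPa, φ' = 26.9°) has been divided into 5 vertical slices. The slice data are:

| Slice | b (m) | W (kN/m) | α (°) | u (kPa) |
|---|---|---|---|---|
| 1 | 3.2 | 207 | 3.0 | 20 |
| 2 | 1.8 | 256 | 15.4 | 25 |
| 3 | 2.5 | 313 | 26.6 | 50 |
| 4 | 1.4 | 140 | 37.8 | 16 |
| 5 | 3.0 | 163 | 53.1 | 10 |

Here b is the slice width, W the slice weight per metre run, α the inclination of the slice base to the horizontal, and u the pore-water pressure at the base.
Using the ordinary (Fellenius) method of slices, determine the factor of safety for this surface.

Ordinary method of slices: FS = Σ[c'·Δl_i + (W_i cosα_i − u_i·Δl_i)·tanφ'] / Σ W_i sinα_i, with Δl_i = b_i / cosα_i.
Slice 1: Δl = 3.2/cos3.0° = 3.204 m; N'_1 = 207·cos3.0° − 20·3.204 = 142.6; c'Δl = 42.62; W sinα = 10.8
Slice 2: Δl = 1.8/cos15.4° = 1.867 m; N'_2 = 256·cos15.4° − 25·1.867 = 200.1; c'Δl = 24.83; W sinα = 68.0
Slice 3: Δl = 2.5/cos26.6° = 2.796 m; N'_3 = 313·cos26.6° − 50·2.796 = 140.1; c'Δl = 37.19; W sinα = 140.1
Slice 4: Δl = 1.4/cos37.8° = 1.772 m; N'_4 = 140·cos37.8° − 16·1.772 = 82.3; c'Δl = 23.56; W sinα = 85.8
Slice 5: Δl = 3.0/cos53.1° = 4.997 m; N'_5 = 163·cos53.1° − 10·4.997 = 47.9; c'Δl = 66.45; W sinα = 130.3
Σc'Δl = 194.7 kN/m; ΣN' = 613.0 kN/m; ΣW sinα = 435.1 kN/m
Resisting = 194.7 + 613.0·tan26.9° = 194.7 + 311.0 = 505.7 kN/m
FS = 505.7 / 435.1 = 1.162

FS = 1.16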